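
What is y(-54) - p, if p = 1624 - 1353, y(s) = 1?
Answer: -270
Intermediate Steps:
p = 271
y(-54) - p = 1 - 1*271 = 1 - 271 = -270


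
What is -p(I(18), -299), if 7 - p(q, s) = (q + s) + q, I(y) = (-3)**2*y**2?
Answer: 5526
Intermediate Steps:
I(y) = 9*y**2
p(q, s) = 7 - s - 2*q (p(q, s) = 7 - ((q + s) + q) = 7 - (s + 2*q) = 7 + (-s - 2*q) = 7 - s - 2*q)
-p(I(18), -299) = -(7 - 1*(-299) - 18*18**2) = -(7 + 299 - 18*324) = -(7 + 299 - 2*2916) = -(7 + 299 - 5832) = -1*(-5526) = 5526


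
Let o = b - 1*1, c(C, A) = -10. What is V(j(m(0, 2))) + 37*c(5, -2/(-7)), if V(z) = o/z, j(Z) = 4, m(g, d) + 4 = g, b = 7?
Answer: -737/2 ≈ -368.50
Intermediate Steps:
m(g, d) = -4 + g
o = 6 (o = 7 - 1*1 = 7 - 1 = 6)
V(z) = 6/z
V(j(m(0, 2))) + 37*c(5, -2/(-7)) = 6/4 + 37*(-10) = 6*(¼) - 370 = 3/2 - 370 = -737/2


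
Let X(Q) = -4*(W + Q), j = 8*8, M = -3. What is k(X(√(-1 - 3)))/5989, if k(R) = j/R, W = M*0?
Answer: 8*I/5989 ≈ 0.0013358*I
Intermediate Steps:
W = 0 (W = -3*0 = 0)
j = 64
X(Q) = -4*Q (X(Q) = -4*(0 + Q) = -4*Q)
k(R) = 64/R
k(X(√(-1 - 3)))/5989 = (64/((-4*√(-1 - 3))))/5989 = (64/((-8*I)))*(1/5989) = (64*(I/8))*(1/5989) = (8*I)*(1/5989) = 8*I/5989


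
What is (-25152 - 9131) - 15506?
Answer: -49789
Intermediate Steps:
(-25152 - 9131) - 15506 = -34283 - 15506 = -49789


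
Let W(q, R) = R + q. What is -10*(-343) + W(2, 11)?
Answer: 3443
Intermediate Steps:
-10*(-343) + W(2, 11) = -10*(-343) + (11 + 2) = 3430 + 13 = 3443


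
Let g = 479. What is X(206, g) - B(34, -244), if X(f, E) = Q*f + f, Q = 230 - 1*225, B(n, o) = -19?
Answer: 1255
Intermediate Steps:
Q = 5 (Q = 230 - 225 = 5)
X(f, E) = 6*f (X(f, E) = 5*f + f = 6*f)
X(206, g) - B(34, -244) = 6*206 - 1*(-19) = 1236 + 19 = 1255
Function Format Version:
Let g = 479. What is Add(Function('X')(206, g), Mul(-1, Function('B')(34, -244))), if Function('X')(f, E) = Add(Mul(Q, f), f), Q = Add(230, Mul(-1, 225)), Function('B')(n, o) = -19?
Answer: 1255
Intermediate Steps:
Q = 5 (Q = Add(230, -225) = 5)
Function('X')(f, E) = Mul(6, f) (Function('X')(f, E) = Add(Mul(5, f), f) = Mul(6, f))
Add(Function('X')(206, g), Mul(-1, Function('B')(34, -244))) = Add(Mul(6, 206), Mul(-1, -19)) = Add(1236, 19) = 1255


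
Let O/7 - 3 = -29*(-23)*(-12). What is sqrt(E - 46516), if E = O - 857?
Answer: 2*I*sqrt(25845) ≈ 321.53*I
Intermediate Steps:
O = -56007 (O = 21 + 7*(-29*(-23)*(-12)) = 21 + 7*(667*(-12)) = 21 + 7*(-8004) = 21 - 56028 = -56007)
E = -56864 (E = -56007 - 857 = -56864)
sqrt(E - 46516) = sqrt(-56864 - 46516) = sqrt(-103380) = 2*I*sqrt(25845)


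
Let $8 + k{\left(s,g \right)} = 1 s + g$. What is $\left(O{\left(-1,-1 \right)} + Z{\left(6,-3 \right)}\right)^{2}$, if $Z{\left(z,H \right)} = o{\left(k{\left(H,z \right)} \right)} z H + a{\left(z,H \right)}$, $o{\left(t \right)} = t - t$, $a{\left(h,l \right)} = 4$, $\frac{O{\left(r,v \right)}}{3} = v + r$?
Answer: $4$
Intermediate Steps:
$O{\left(r,v \right)} = 3 r + 3 v$ ($O{\left(r,v \right)} = 3 \left(v + r\right) = 3 \left(r + v\right) = 3 r + 3 v$)
$k{\left(s,g \right)} = -8 + g + s$ ($k{\left(s,g \right)} = -8 + \left(1 s + g\right) = -8 + \left(s + g\right) = -8 + \left(g + s\right) = -8 + g + s$)
$o{\left(t \right)} = 0$
$Z{\left(z,H \right)} = 4$ ($Z{\left(z,H \right)} = 0 z H + 4 = 0 H + 4 = 0 + 4 = 4$)
$\left(O{\left(-1,-1 \right)} + Z{\left(6,-3 \right)}\right)^{2} = \left(\left(3 \left(-1\right) + 3 \left(-1\right)\right) + 4\right)^{2} = \left(\left(-3 - 3\right) + 4\right)^{2} = \left(-6 + 4\right)^{2} = \left(-2\right)^{2} = 4$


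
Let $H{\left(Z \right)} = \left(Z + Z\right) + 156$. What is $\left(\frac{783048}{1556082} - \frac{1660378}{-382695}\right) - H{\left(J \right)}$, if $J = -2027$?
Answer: $\frac{129120059285132}{33083600055} \approx 3902.8$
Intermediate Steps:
$H{\left(Z \right)} = 156 + 2 Z$ ($H{\left(Z \right)} = 2 Z + 156 = 156 + 2 Z$)
$\left(\frac{783048}{1556082} - \frac{1660378}{-382695}\right) - H{\left(J \right)} = \left(\frac{783048}{1556082} - \frac{1660378}{-382695}\right) - \left(156 + 2 \left(-2027\right)\right) = \left(783048 \cdot \frac{1}{1556082} - - \frac{1660378}{382695}\right) - \left(156 - 4054\right) = \left(\frac{130508}{259347} + \frac{1660378}{382695}\right) - -3898 = \frac{160186270742}{33083600055} + 3898 = \frac{129120059285132}{33083600055}$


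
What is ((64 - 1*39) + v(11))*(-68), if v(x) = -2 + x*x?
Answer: -9792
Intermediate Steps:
v(x) = -2 + x**2
((64 - 1*39) + v(11))*(-68) = ((64 - 1*39) + (-2 + 11**2))*(-68) = ((64 - 39) + (-2 + 121))*(-68) = (25 + 119)*(-68) = 144*(-68) = -9792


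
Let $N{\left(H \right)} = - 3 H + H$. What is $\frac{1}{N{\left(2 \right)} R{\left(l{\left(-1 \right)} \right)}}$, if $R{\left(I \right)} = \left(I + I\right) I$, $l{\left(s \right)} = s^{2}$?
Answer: $- \frac{1}{8} \approx -0.125$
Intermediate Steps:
$R{\left(I \right)} = 2 I^{2}$ ($R{\left(I \right)} = 2 I I = 2 I^{2}$)
$N{\left(H \right)} = - 2 H$
$\frac{1}{N{\left(2 \right)} R{\left(l{\left(-1 \right)} \right)}} = \frac{1}{\left(-2\right) 2 \cdot 2 \left(\left(-1\right)^{2}\right)^{2}} = \frac{1}{\left(-4\right) 2 \cdot 1^{2}} = \frac{1}{\left(-4\right) 2 \cdot 1} = \frac{1}{\left(-4\right) 2} = \frac{1}{-8} = - \frac{1}{8}$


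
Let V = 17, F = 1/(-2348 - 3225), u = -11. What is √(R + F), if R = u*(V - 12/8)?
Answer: 3*I*√2353533630/11146 ≈ 13.058*I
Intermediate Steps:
F = -1/5573 (F = 1/(-5573) = -1/5573 ≈ -0.00017944)
R = -341/2 (R = -11*(17 - 12/8) = -11*(17 - 12*⅛) = -11*(17 - 3/2) = -11*31/2 = -341/2 ≈ -170.50)
√(R + F) = √(-341/2 - 1/5573) = √(-1900395/11146) = 3*I*√2353533630/11146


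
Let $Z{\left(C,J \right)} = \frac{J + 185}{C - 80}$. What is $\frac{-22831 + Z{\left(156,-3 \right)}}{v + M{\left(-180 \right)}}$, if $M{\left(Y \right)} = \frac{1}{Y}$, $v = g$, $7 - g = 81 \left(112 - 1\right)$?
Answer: $\frac{78073830}{30725299} \approx 2.541$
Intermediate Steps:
$Z{\left(C,J \right)} = \frac{185 + J}{-80 + C}$
$g = -8984$ ($g = 7 - 81 \left(112 - 1\right) = 7 - 81 \cdot 111 = 7 - 8991 = -8984$)
$v = -8984$
$\frac{-22831 + Z{\left(156,-3 \right)}}{v + M{\left(-180 \right)}} = \frac{-22831 + \frac{185 - 3}{-80 + 156}}{-8984 + \frac{1}{-180}} = \frac{-22831 + \frac{1}{76} \cdot 182}{-8984 - \frac{1}{180}} = \frac{-22831 + \frac{1}{76} \cdot 182}{- \frac{1617121}{180}} = \left(-22831 + \frac{91}{38}\right) \left(- \frac{180}{1617121}\right) = \left(- \frac{867487}{38}\right) \left(- \frac{180}{1617121}\right) = \frac{78073830}{30725299}$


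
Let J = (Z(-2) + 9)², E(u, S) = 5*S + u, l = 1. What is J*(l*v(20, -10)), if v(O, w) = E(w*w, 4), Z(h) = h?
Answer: 5880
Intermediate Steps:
E(u, S) = u + 5*S
v(O, w) = 20 + w² (v(O, w) = w*w + 5*4 = w² + 20 = 20 + w²)
J = 49 (J = (-2 + 9)² = 7² = 49)
J*(l*v(20, -10)) = 49*(1*(20 + (-10)²)) = 49*(1*(20 + 100)) = 49*(1*120) = 49*120 = 5880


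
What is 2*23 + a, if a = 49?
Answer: 95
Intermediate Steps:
2*23 + a = 2*23 + 49 = 46 + 49 = 95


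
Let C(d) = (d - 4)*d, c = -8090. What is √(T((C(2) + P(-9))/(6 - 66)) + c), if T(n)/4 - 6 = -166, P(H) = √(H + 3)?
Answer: 3*I*√970 ≈ 93.434*I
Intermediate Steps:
P(H) = √(3 + H)
C(d) = d*(-4 + d) (C(d) = (-4 + d)*d = d*(-4 + d))
T(n) = -640 (T(n) = 24 + 4*(-166) = 24 - 664 = -640)
√(T((C(2) + P(-9))/(6 - 66)) + c) = √(-640 - 8090) = √(-8730) = 3*I*√970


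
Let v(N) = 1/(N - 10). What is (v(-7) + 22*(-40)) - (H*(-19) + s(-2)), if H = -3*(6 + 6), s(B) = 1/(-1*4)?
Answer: -106339/68 ≈ -1563.8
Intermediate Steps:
v(N) = 1/(-10 + N)
s(B) = -¼ (s(B) = 1/(-4) = -¼)
H = -36 (H = -3*12 = -36)
(v(-7) + 22*(-40)) - (H*(-19) + s(-2)) = (1/(-10 - 7) + 22*(-40)) - (-36*(-19) - ¼) = (1/(-17) - 880) - (684 - ¼) = (-1/17 - 880) - 1*2735/4 = -14961/17 - 2735/4 = -106339/68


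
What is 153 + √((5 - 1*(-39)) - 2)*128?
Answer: 153 + 128*√42 ≈ 982.54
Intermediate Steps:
153 + √((5 - 1*(-39)) - 2)*128 = 153 + √((5 + 39) - 2)*128 = 153 + √(44 - 2)*128 = 153 + √42*128 = 153 + 128*√42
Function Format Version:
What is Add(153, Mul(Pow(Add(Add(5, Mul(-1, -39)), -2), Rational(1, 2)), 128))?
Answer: Add(153, Mul(128, Pow(42, Rational(1, 2)))) ≈ 982.54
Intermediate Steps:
Add(153, Mul(Pow(Add(Add(5, Mul(-1, -39)), -2), Rational(1, 2)), 128)) = Add(153, Mul(Pow(Add(Add(5, 39), -2), Rational(1, 2)), 128)) = Add(153, Mul(Pow(Add(44, -2), Rational(1, 2)), 128)) = Add(153, Mul(Pow(42, Rational(1, 2)), 128)) = Add(153, Mul(128, Pow(42, Rational(1, 2))))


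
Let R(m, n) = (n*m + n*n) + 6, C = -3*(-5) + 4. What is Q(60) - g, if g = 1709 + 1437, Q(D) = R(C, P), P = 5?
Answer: -3020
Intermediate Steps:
C = 19 (C = 15 + 4 = 19)
R(m, n) = 6 + n² + m*n (R(m, n) = (m*n + n²) + 6 = (n² + m*n) + 6 = 6 + n² + m*n)
Q(D) = 126 (Q(D) = 6 + 5² + 19*5 = 6 + 25 + 95 = 126)
g = 3146
Q(60) - g = 126 - 1*3146 = 126 - 3146 = -3020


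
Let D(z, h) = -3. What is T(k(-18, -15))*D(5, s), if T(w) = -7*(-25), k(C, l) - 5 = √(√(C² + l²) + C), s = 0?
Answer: -525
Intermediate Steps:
k(C, l) = 5 + √(C + √(C² + l²)) (k(C, l) = 5 + √(√(C² + l²) + C) = 5 + √(C + √(C² + l²)))
T(w) = 175
T(k(-18, -15))*D(5, s) = 175*(-3) = -525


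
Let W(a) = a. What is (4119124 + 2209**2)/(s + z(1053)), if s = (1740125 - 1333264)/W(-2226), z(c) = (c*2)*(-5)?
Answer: -2861619990/3406663 ≈ -840.01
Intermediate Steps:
z(c) = -10*c (z(c) = (2*c)*(-5) = -10*c)
s = -58123/318 (s = (1740125 - 1333264)/(-2226) = 406861*(-1/2226) = -58123/318 ≈ -182.78)
(4119124 + 2209**2)/(s + z(1053)) = (4119124 + 2209**2)/(-58123/318 - 10*1053) = (4119124 + 4879681)/(-58123/318 - 10530) = 8998805/(-3406663/318) = 8998805*(-318/3406663) = -2861619990/3406663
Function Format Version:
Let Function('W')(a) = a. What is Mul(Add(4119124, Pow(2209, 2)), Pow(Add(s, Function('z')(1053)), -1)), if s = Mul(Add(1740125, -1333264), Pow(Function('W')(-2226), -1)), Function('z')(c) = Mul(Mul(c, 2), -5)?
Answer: Rational(-2861619990, 3406663) ≈ -840.01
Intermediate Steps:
Function('z')(c) = Mul(-10, c) (Function('z')(c) = Mul(Mul(2, c), -5) = Mul(-10, c))
s = Rational(-58123, 318) (s = Mul(Add(1740125, -1333264), Pow(-2226, -1)) = Mul(406861, Rational(-1, 2226)) = Rational(-58123, 318) ≈ -182.78)
Mul(Add(4119124, Pow(2209, 2)), Pow(Add(s, Function('z')(1053)), -1)) = Mul(Add(4119124, Pow(2209, 2)), Pow(Add(Rational(-58123, 318), Mul(-10, 1053)), -1)) = Mul(Add(4119124, 4879681), Pow(Add(Rational(-58123, 318), -10530), -1)) = Mul(8998805, Pow(Rational(-3406663, 318), -1)) = Mul(8998805, Rational(-318, 3406663)) = Rational(-2861619990, 3406663)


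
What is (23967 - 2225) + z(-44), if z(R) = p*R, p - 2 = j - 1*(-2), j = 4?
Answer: 21390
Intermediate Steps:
p = 8 (p = 2 + (4 - 1*(-2)) = 2 + (4 + 2) = 2 + 6 = 8)
z(R) = 8*R
(23967 - 2225) + z(-44) = (23967 - 2225) + 8*(-44) = 21742 - 352 = 21390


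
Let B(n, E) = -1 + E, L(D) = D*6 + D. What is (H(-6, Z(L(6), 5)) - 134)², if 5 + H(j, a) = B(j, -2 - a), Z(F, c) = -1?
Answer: 19881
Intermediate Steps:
L(D) = 7*D (L(D) = 6*D + D = 7*D)
H(j, a) = -8 - a (H(j, a) = -5 + (-1 + (-2 - a)) = -5 + (-3 - a) = -8 - a)
(H(-6, Z(L(6), 5)) - 134)² = ((-8 - 1*(-1)) - 134)² = ((-8 + 1) - 134)² = (-7 - 134)² = (-141)² = 19881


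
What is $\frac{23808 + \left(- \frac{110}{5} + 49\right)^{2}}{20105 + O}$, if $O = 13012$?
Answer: $\frac{8179}{11039} \approx 0.74092$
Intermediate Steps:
$\frac{23808 + \left(- \frac{110}{5} + 49\right)^{2}}{20105 + O} = \frac{23808 + \left(- \frac{110}{5} + 49\right)^{2}}{20105 + 13012} = \frac{23808 + \left(\left(-110\right) \frac{1}{5} + 49\right)^{2}}{33117} = \left(23808 + \left(-22 + 49\right)^{2}\right) \frac{1}{33117} = \left(23808 + 27^{2}\right) \frac{1}{33117} = \left(23808 + 729\right) \frac{1}{33117} = 24537 \cdot \frac{1}{33117} = \frac{8179}{11039}$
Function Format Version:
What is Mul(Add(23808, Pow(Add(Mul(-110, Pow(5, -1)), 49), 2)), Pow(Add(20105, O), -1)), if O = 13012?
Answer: Rational(8179, 11039) ≈ 0.74092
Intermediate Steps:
Mul(Add(23808, Pow(Add(Mul(-110, Pow(5, -1)), 49), 2)), Pow(Add(20105, O), -1)) = Mul(Add(23808, Pow(Add(Mul(-110, Pow(5, -1)), 49), 2)), Pow(Add(20105, 13012), -1)) = Mul(Add(23808, Pow(Add(Mul(-110, Rational(1, 5)), 49), 2)), Pow(33117, -1)) = Mul(Add(23808, Pow(Add(-22, 49), 2)), Rational(1, 33117)) = Mul(Add(23808, Pow(27, 2)), Rational(1, 33117)) = Mul(Add(23808, 729), Rational(1, 33117)) = Mul(24537, Rational(1, 33117)) = Rational(8179, 11039)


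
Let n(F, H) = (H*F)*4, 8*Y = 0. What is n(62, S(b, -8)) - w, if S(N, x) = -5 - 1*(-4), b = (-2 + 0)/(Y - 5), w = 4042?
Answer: -4290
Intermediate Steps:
Y = 0 (Y = (1/8)*0 = 0)
b = 2/5 (b = (-2 + 0)/(0 - 5) = -2/(-5) = -2*(-1/5) = 2/5 ≈ 0.40000)
S(N, x) = -1 (S(N, x) = -5 + 4 = -1)
n(F, H) = 4*F*H (n(F, H) = (F*H)*4 = 4*F*H)
n(62, S(b, -8)) - w = 4*62*(-1) - 1*4042 = -248 - 4042 = -4290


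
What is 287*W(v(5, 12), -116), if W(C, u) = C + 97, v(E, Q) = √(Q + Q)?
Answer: 27839 + 574*√6 ≈ 29245.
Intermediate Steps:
v(E, Q) = √2*√Q (v(E, Q) = √(2*Q) = √2*√Q)
W(C, u) = 97 + C
287*W(v(5, 12), -116) = 287*(97 + √2*√12) = 287*(97 + √2*(2*√3)) = 287*(97 + 2*√6) = 27839 + 574*√6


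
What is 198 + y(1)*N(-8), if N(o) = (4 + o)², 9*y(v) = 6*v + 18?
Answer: 722/3 ≈ 240.67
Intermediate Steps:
y(v) = 2 + 2*v/3 (y(v) = (6*v + 18)/9 = (18 + 6*v)/9 = 2 + 2*v/3)
198 + y(1)*N(-8) = 198 + (2 + (⅔)*1)*(4 - 8)² = 198 + (2 + ⅔)*(-4)² = 198 + (8/3)*16 = 198 + 128/3 = 722/3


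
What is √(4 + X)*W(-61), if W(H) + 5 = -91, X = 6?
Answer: -96*√10 ≈ -303.58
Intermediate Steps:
W(H) = -96 (W(H) = -5 - 91 = -96)
√(4 + X)*W(-61) = √(4 + 6)*(-96) = √10*(-96) = -96*√10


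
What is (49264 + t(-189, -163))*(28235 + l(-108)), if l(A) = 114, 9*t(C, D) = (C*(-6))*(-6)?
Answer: 1375153292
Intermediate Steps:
t(C, D) = 4*C (t(C, D) = ((C*(-6))*(-6))/9 = (-6*C*(-6))/9 = (36*C)/9 = 4*C)
(49264 + t(-189, -163))*(28235 + l(-108)) = (49264 + 4*(-189))*(28235 + 114) = (49264 - 756)*28349 = 48508*28349 = 1375153292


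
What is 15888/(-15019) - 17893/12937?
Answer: -474278023/194300803 ≈ -2.4409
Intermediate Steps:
15888/(-15019) - 17893/12937 = 15888*(-1/15019) - 17893*1/12937 = -15888/15019 - 17893/12937 = -474278023/194300803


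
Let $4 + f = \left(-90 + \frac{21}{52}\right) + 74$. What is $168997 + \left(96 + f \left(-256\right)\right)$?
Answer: $\frac{2263425}{13} \approx 1.7411 \cdot 10^{5}$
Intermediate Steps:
$f = - \frac{1019}{52}$ ($f = -4 + \left(\left(-90 + \frac{21}{52}\right) + 74\right) = -4 + \left(- \frac{4659}{52} + 74\right) = -4 - \frac{811}{52} = - \frac{1019}{52} \approx -19.596$)
$168997 + \left(96 + f \left(-256\right)\right) = 168997 + \left(96 - - \frac{65216}{13}\right) = 168997 + \left(96 + \frac{65216}{13}\right) = 168997 + \frac{66464}{13} = \frac{2263425}{13}$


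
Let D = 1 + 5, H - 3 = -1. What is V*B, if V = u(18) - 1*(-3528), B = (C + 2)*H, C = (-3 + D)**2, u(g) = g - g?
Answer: 77616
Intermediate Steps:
H = 2 (H = 3 - 1 = 2)
D = 6
u(g) = 0
C = 9 (C = (-3 + 6)**2 = 3**2 = 9)
B = 22 (B = (9 + 2)*2 = 11*2 = 22)
V = 3528 (V = 0 - 1*(-3528) = 0 + 3528 = 3528)
V*B = 3528*22 = 77616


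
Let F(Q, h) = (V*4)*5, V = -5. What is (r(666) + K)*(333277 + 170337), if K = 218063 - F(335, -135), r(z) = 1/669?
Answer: 73502991087472/669 ≈ 1.0987e+11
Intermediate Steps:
F(Q, h) = -100 (F(Q, h) = -5*4*5 = -20*5 = -100)
r(z) = 1/669
K = 218163 (K = 218063 - 1*(-100) = 218063 + 100 = 218163)
(r(666) + K)*(333277 + 170337) = (1/669 + 218163)*(333277 + 170337) = (145951048/669)*503614 = 73502991087472/669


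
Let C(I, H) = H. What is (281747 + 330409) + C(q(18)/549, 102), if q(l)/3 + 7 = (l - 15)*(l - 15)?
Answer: 612258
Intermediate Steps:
q(l) = -21 + 3*(-15 + l)**2 (q(l) = -21 + 3*((l - 15)*(l - 15)) = -21 + 3*((-15 + l)*(-15 + l)) = -21 + 3*(-15 + l)**2)
(281747 + 330409) + C(q(18)/549, 102) = (281747 + 330409) + 102 = 612156 + 102 = 612258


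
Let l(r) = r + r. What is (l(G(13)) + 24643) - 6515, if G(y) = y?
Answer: 18154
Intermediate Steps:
l(r) = 2*r
(l(G(13)) + 24643) - 6515 = (2*13 + 24643) - 6515 = (26 + 24643) - 6515 = 24669 - 6515 = 18154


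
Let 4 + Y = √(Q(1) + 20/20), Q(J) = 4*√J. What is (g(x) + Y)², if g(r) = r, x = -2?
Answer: (6 - √5)² ≈ 14.167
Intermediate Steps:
Y = -4 + √5 (Y = -4 + √(4*√1 + 20/20) = -4 + √(4*1 + 20*(1/20)) = -4 + √(4 + 1) = -4 + √5 ≈ -1.7639)
(g(x) + Y)² = (-2 + (-4 + √5))² = (-6 + √5)²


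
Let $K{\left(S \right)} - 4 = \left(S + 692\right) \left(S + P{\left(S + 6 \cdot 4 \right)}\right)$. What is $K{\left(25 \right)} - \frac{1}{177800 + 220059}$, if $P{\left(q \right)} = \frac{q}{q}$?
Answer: $\frac{7418478913}{397859} \approx 18646.0$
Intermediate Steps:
$P{\left(q \right)} = 1$
$K{\left(S \right)} = 4 + \left(1 + S\right) \left(692 + S\right)$ ($K{\left(S \right)} = 4 + \left(S + 692\right) \left(S + 1\right) = 4 + \left(692 + S\right) \left(1 + S\right) = 4 + \left(1 + S\right) \left(692 + S\right)$)
$K{\left(25 \right)} - \frac{1}{177800 + 220059} = \left(696 + 25^{2} + 693 \cdot 25\right) - \frac{1}{177800 + 220059} = \left(696 + 625 + 17325\right) - \frac{1}{397859} = 18646 - \frac{1}{397859} = \frac{7418478913}{397859}$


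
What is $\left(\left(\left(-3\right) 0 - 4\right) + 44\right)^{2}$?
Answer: $1600$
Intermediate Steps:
$\left(\left(\left(-3\right) 0 - 4\right) + 44\right)^{2} = \left(\left(0 - 4\right) + 44\right)^{2} = \left(-4 + 44\right)^{2} = 40^{2} = 1600$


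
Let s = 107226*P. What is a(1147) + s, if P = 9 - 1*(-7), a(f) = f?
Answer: 1716763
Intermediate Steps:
P = 16 (P = 9 + 7 = 16)
s = 1715616 (s = 107226*16 = 1715616)
a(1147) + s = 1147 + 1715616 = 1716763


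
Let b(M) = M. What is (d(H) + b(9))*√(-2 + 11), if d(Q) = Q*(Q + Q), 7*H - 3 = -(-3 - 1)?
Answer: 33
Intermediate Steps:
H = 1 (H = 3/7 + (-(-3 - 1))/7 = 3/7 + (-1*(-4))/7 = 3/7 + (⅐)*4 = 3/7 + 4/7 = 1)
d(Q) = 2*Q² (d(Q) = Q*(2*Q) = 2*Q²)
(d(H) + b(9))*√(-2 + 11) = (2*1² + 9)*√(-2 + 11) = (2*1 + 9)*√9 = (2 + 9)*3 = 11*3 = 33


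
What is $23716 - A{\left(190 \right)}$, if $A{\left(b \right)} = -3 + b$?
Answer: $23529$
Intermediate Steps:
$23716 - A{\left(190 \right)} = 23716 - \left(-3 + 190\right) = 23716 - 187 = 23529$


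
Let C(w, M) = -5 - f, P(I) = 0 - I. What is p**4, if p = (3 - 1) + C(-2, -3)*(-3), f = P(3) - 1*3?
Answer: 1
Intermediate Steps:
P(I) = -I
f = -6 (f = -1*3 - 1*3 = -3 - 3 = -6)
C(w, M) = 1 (C(w, M) = -5 - 1*(-6) = -5 + 6 = 1)
p = -1 (p = (3 - 1) + 1*(-3) = 2 - 3 = -1)
p**4 = (-1)**4 = 1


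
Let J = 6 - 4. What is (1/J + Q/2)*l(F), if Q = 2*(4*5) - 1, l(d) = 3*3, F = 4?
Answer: 180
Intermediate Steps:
J = 2
l(d) = 9
Q = 39 (Q = 2*20 - 1 = 40 - 1 = 39)
(1/J + Q/2)*l(F) = (1/2 + 39/2)*9 = 20*9 = 180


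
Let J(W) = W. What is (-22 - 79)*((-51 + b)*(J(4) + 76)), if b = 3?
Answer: 387840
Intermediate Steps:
(-22 - 79)*((-51 + b)*(J(4) + 76)) = (-22 - 79)*((-51 + 3)*(4 + 76)) = -(-4848)*80 = -101*(-3840) = 387840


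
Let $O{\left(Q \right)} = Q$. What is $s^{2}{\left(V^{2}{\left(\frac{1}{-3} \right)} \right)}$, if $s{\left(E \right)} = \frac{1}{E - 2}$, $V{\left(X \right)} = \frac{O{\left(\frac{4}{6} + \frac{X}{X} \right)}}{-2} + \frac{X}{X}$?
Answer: $\frac{1296}{5041} \approx 0.25709$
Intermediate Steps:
$V{\left(X \right)} = \frac{1}{6}$ ($V{\left(X \right)} = \frac{\frac{4}{6} + \frac{X}{X}}{-2} + \frac{X}{X} = \left(4 \cdot \frac{1}{6} + 1\right) \left(- \frac{1}{2}\right) + 1 = \left(\frac{2}{3} + 1\right) \left(- \frac{1}{2}\right) + 1 = \frac{5}{3} \left(- \frac{1}{2}\right) + 1 = - \frac{5}{6} + 1 = \frac{1}{6}$)
$s{\left(E \right)} = \frac{1}{-2 + E}$
$s^{2}{\left(V^{2}{\left(\frac{1}{-3} \right)} \right)} = \left(\frac{1}{-2 + \left(\frac{1}{6}\right)^{2}}\right)^{2} = \left(\frac{1}{-2 + \frac{1}{36}}\right)^{2} = \left(\frac{1}{- \frac{71}{36}}\right)^{2} = \left(- \frac{36}{71}\right)^{2} = \frac{1296}{5041}$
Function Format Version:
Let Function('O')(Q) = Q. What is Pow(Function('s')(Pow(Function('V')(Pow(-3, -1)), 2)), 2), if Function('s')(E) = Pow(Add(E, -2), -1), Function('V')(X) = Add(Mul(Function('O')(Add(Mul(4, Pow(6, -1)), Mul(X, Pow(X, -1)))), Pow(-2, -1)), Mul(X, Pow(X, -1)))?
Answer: Rational(1296, 5041) ≈ 0.25709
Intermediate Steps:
Function('V')(X) = Rational(1, 6) (Function('V')(X) = Add(Mul(Add(Mul(4, Pow(6, -1)), Mul(X, Pow(X, -1))), Pow(-2, -1)), Mul(X, Pow(X, -1))) = Add(Mul(Add(Mul(4, Rational(1, 6)), 1), Rational(-1, 2)), 1) = Add(Mul(Add(Rational(2, 3), 1), Rational(-1, 2)), 1) = Add(Mul(Rational(5, 3), Rational(-1, 2)), 1) = Add(Rational(-5, 6), 1) = Rational(1, 6))
Function('s')(E) = Pow(Add(-2, E), -1)
Pow(Function('s')(Pow(Function('V')(Pow(-3, -1)), 2)), 2) = Pow(Pow(Add(-2, Pow(Rational(1, 6), 2)), -1), 2) = Pow(Pow(Add(-2, Rational(1, 36)), -1), 2) = Pow(Pow(Rational(-71, 36), -1), 2) = Pow(Rational(-36, 71), 2) = Rational(1296, 5041)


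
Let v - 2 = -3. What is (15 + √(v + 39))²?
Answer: (15 + √38)² ≈ 447.93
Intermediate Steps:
v = -1 (v = 2 - 3 = -1)
(15 + √(v + 39))² = (15 + √(-1 + 39))² = (15 + √38)²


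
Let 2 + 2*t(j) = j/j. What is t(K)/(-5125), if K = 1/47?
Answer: 1/10250 ≈ 9.7561e-5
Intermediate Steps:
K = 1/47 ≈ 0.021277
t(j) = -½ (t(j) = -1 + (j/j)/2 = -1 + (½)*1 = -1 + ½ = -½)
t(K)/(-5125) = -½/(-5125) = -½*(-1/5125) = 1/10250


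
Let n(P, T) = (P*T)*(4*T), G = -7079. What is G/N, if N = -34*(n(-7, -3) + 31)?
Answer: -7079/7514 ≈ -0.94211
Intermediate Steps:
n(P, T) = 4*P*T²
N = 7514 (N = -34*(4*(-7)*(-3)² + 31) = -34*(4*(-7)*9 + 31) = -34*(-252 + 31) = -34*(-221) = 7514)
G/N = -7079/7514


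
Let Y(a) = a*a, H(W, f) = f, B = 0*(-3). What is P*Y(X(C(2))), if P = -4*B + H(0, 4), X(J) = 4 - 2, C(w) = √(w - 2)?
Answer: 16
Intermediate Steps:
C(w) = √(-2 + w)
X(J) = 2
B = 0
Y(a) = a²
P = 4 (P = -4*0 + 4 = 0 + 4 = 4)
P*Y(X(C(2))) = 4*2² = 4*4 = 16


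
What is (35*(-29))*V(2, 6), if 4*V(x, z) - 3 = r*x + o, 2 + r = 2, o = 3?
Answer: -3045/2 ≈ -1522.5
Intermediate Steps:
r = 0 (r = -2 + 2 = 0)
V(x, z) = 3/2 (V(x, z) = ¾ + (0*x + 3)/4 = ¾ + (0 + 3)/4 = ¾ + (¼)*3 = ¾ + ¾ = 3/2)
(35*(-29))*V(2, 6) = (35*(-29))*(3/2) = -1015*3/2 = -3045/2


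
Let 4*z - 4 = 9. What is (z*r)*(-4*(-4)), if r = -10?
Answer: -520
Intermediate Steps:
z = 13/4 (z = 1 + (¼)*9 = 1 + 9/4 = 13/4 ≈ 3.2500)
(z*r)*(-4*(-4)) = ((13/4)*(-10))*(-4*(-4)) = -65/2*16 = -520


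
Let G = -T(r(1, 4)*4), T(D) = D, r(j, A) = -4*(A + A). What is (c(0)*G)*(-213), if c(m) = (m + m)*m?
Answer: 0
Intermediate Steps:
r(j, A) = -8*A
c(m) = 2*m**2 (c(m) = (2*m)*m = 2*m**2)
G = 128 (G = -(-8*4)*4 = -(-32)*4 = -1*(-128) = 128)
(c(0)*G)*(-213) = ((2*0**2)*128)*(-213) = ((2*0)*128)*(-213) = (0*128)*(-213) = 0*(-213) = 0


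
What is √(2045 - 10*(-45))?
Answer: √2495 ≈ 49.950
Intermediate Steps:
√(2045 - 10*(-45)) = √(2045 + 450) = √2495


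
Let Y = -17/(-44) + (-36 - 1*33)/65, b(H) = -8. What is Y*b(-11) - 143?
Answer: -98383/715 ≈ -137.60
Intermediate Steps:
Y = -1931/2860 (Y = -17*(-1/44) + (-36 - 33)*(1/65) = 17/44 - 69*1/65 = 17/44 - 69/65 = -1931/2860 ≈ -0.67517)
Y*b(-11) - 143 = -1931/2860*(-8) - 143 = 3862/715 - 143 = -98383/715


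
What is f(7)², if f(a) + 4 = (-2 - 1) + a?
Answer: 0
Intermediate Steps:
f(a) = -7 + a (f(a) = -4 + ((-2 - 1) + a) = -4 + (-3 + a) = -7 + a)
f(7)² = (-7 + 7)² = 0² = 0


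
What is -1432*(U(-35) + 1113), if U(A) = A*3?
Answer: -1443456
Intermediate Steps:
U(A) = 3*A
-1432*(U(-35) + 1113) = -1432*(3*(-35) + 1113) = -1432*(-105 + 1113) = -1432*1008 = -1443456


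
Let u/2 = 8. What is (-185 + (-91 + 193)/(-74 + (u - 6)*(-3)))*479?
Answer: -4632409/52 ≈ -89085.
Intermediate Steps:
u = 16 (u = 2*8 = 16)
(-185 + (-91 + 193)/(-74 + (u - 6)*(-3)))*479 = (-185 + (-91 + 193)/(-74 + (16 - 6)*(-3)))*479 = (-185 + 102/(-74 + 10*(-3)))*479 = (-185 + 102/(-74 - 30))*479 = (-185 + 102/(-104))*479 = (-185 + 102*(-1/104))*479 = (-185 - 51/52)*479 = -9671/52*479 = -4632409/52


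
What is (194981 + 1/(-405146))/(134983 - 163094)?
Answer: -78995772225/11389059206 ≈ -6.9361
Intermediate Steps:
(194981 + 1/(-405146))/(134983 - 163094) = (194981 - 1/405146)/(-28111) = (78995772225/405146)*(-1/28111) = -78995772225/11389059206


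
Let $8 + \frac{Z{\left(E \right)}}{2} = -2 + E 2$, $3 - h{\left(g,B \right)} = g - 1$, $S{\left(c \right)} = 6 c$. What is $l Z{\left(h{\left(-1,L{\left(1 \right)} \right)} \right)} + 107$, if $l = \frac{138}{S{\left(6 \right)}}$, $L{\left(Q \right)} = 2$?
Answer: $107$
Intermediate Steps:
$h{\left(g,B \right)} = 4 - g$ ($h{\left(g,B \right)} = 3 - \left(g - 1\right) = 3 - \left(-1 + g\right) = 4 - g$)
$Z{\left(E \right)} = -20 + 4 E$ ($Z{\left(E \right)} = -16 + 2 \left(-2 + E 2\right) = -16 + 2 \left(-2 + 2 E\right) = -16 + \left(-4 + 4 E\right) = -20 + 4 E$)
$l = \frac{23}{6}$ ($l = \frac{138}{6 \cdot 6} = \frac{138}{36} = 138 \cdot \frac{1}{36} = \frac{23}{6} \approx 3.8333$)
$l Z{\left(h{\left(-1,L{\left(1 \right)} \right)} \right)} + 107 = \frac{23 \left(-20 + 4 \left(4 - -1\right)\right)}{6} + 107 = \frac{23 \left(-20 + 4 \left(4 + 1\right)\right)}{6} + 107 = \frac{23 \left(-20 + 4 \cdot 5\right)}{6} + 107 = \frac{23 \left(-20 + 20\right)}{6} + 107 = \frac{23}{6} \cdot 0 + 107 = 0 + 107 = 107$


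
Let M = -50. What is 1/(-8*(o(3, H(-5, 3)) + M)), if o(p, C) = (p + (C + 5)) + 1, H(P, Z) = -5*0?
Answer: 1/328 ≈ 0.0030488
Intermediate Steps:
H(P, Z) = 0
o(p, C) = 6 + C + p (o(p, C) = (p + (5 + C)) + 1 = (5 + C + p) + 1 = 6 + C + p)
1/(-8*(o(3, H(-5, 3)) + M)) = 1/(-8*((6 + 0 + 3) - 50)) = 1/(-8*(9 - 50)) = 1/(-8*(-41)) = 1/328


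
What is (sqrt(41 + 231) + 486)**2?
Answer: 236468 + 3888*sqrt(17) ≈ 2.5250e+5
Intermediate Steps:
(sqrt(41 + 231) + 486)**2 = (sqrt(272) + 486)**2 = (4*sqrt(17) + 486)**2 = (486 + 4*sqrt(17))**2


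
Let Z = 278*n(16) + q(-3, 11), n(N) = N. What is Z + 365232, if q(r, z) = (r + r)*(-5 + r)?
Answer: 369728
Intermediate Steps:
q(r, z) = 2*r*(-5 + r) (q(r, z) = (2*r)*(-5 + r) = 2*r*(-5 + r))
Z = 4496 (Z = 278*16 + 2*(-3)*(-5 - 3) = 4448 + 2*(-3)*(-8) = 4448 + 48 = 4496)
Z + 365232 = 4496 + 365232 = 369728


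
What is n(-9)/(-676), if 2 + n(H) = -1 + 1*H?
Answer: 3/169 ≈ 0.017751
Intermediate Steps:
n(H) = -3 + H (n(H) = -2 + (-1 + 1*H) = -2 + (-1 + H) = -3 + H)
n(-9)/(-676) = (-3 - 9)/(-676) = -12*(-1/676) = 3/169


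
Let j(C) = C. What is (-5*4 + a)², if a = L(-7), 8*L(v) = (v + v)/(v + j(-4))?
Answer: 762129/1936 ≈ 393.66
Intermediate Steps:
L(v) = v/(4*(-4 + v)) (L(v) = ((v + v)/(v - 4))/8 = ((2*v)/(-4 + v))/8 = (2*v/(-4 + v))/8 = v/(4*(-4 + v)))
a = 7/44 (a = (¼)*(-7)/(-4 - 7) = (¼)*(-7)/(-11) = (¼)*(-7)*(-1/11) = 7/44 ≈ 0.15909)
(-5*4 + a)² = (-5*4 + 7/44)² = (-20 + 7/44)² = (-873/44)² = 762129/1936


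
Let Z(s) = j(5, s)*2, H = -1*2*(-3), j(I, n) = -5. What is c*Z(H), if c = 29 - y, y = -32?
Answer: -610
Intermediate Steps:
c = 61 (c = 29 - 1*(-32) = 29 + 32 = 61)
H = 6 (H = -2*(-3) = 6)
Z(s) = -10 (Z(s) = -5*2 = -10)
c*Z(H) = 61*(-10) = -610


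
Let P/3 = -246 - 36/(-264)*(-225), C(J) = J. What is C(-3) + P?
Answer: -18327/22 ≈ -833.04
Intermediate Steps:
P = -18261/22 (P = 3*(-246 - 36/(-264)*(-225)) = 3*(-246 - 36*(-1/264)*(-225)) = 3*(-246 + (3/22)*(-225)) = 3*(-246 - 675/22) = 3*(-6087/22) = -18261/22 ≈ -830.04)
C(-3) + P = -3 - 18261/22 = -18327/22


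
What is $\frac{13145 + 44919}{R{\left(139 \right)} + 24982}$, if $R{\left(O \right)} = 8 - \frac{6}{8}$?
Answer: $\frac{232256}{99957} \approx 2.3236$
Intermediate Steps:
$R{\left(O \right)} = \frac{29}{4}$ ($R{\left(O \right)} = 8 - \frac{3}{4} = \frac{29}{4}$)
$\frac{13145 + 44919}{R{\left(139 \right)} + 24982} = \frac{13145 + 44919}{\frac{29}{4} + 24982} = \frac{58064}{\frac{99957}{4}} = 58064 \cdot \frac{4}{99957} = \frac{232256}{99957}$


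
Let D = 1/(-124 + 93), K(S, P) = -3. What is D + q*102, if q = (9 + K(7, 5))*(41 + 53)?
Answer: 1783367/31 ≈ 57528.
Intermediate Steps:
D = -1/31 (D = 1/(-31) = -1/31 ≈ -0.032258)
q = 564 (q = (9 - 3)*(41 + 53) = 6*94 = 564)
D + q*102 = -1/31 + 564*102 = -1/31 + 57528 = 1783367/31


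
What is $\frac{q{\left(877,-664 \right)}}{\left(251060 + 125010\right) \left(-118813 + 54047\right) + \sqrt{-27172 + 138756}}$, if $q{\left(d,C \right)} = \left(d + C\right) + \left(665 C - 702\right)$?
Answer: $\frac{2691697100742845}{148310377347880508204} + \frac{442049 \sqrt{6974}}{148310377347880508204} \approx 1.8149 \cdot 10^{-5}$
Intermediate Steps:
$q{\left(d,C \right)} = -702 + d + 666 C$ ($q{\left(d,C \right)} = \left(C + d\right) + \left(-702 + 665 C\right) = -702 + d + 666 C$)
$\frac{q{\left(877,-664 \right)}}{\left(251060 + 125010\right) \left(-118813 + 54047\right) + \sqrt{-27172 + 138756}} = \frac{-702 + 877 + 666 \left(-664\right)}{\left(251060 + 125010\right) \left(-118813 + 54047\right) + \sqrt{-27172 + 138756}} = \frac{-702 + 877 - 442224}{376070 \left(-64766\right) + \sqrt{111584}} = - \frac{442049}{-24356549620 + 4 \sqrt{6974}}$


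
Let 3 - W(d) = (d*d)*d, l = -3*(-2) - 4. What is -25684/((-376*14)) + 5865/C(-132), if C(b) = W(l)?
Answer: -1537247/1316 ≈ -1168.1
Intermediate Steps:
l = 2 (l = 6 - 4 = 2)
W(d) = 3 - d**3 (W(d) = 3 - d*d*d = 3 - d**2*d = 3 - d**3)
C(b) = -5 (C(b) = 3 - 1*2**3 = 3 - 1*8 = 3 - 8 = -5)
-25684/((-376*14)) + 5865/C(-132) = -25684/((-376*14)) + 5865/(-5) = -25684/(-5264) + 5865*(-1/5) = -25684*(-1/5264) - 1173 = 6421/1316 - 1173 = -1537247/1316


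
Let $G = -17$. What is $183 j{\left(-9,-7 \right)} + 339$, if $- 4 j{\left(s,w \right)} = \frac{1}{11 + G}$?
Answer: $\frac{2773}{8} \approx 346.63$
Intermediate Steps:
$j{\left(s,w \right)} = \frac{1}{24}$ ($j{\left(s,w \right)} = - \frac{1}{4 \left(11 - 17\right)} = - \frac{1}{4 \left(-6\right)} = \left(- \frac{1}{4}\right) \left(- \frac{1}{6}\right) = \frac{1}{24}$)
$183 j{\left(-9,-7 \right)} + 339 = 183 \cdot \frac{1}{24} + 339 = \frac{61}{8} + 339 = \frac{2773}{8}$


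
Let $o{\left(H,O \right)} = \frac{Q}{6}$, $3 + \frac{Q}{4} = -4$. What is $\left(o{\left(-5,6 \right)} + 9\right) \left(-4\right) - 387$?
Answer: $- \frac{1213}{3} \approx -404.33$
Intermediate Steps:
$Q = -28$ ($Q = -12 + 4 \left(-4\right) = -12 - 16 = -28$)
$o{\left(H,O \right)} = - \frac{14}{3}$ ($o{\left(H,O \right)} = - \frac{28}{6} = \left(-28\right) \frac{1}{6} = - \frac{14}{3}$)
$\left(o{\left(-5,6 \right)} + 9\right) \left(-4\right) - 387 = \left(- \frac{14}{3} + 9\right) \left(-4\right) - 387 = \frac{13}{3} \left(-4\right) - 387 = - \frac{52}{3} - 387 = - \frac{1213}{3}$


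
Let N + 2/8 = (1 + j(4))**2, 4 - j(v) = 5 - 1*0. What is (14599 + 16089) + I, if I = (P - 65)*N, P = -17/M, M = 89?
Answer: 5465365/178 ≈ 30704.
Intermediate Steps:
j(v) = -1 (j(v) = 4 - (5 - 1*0) = 4 - (5 + 0) = 4 - 1*5 = 4 - 5 = -1)
P = -17/89 ≈ -0.19101
N = -1/4 (N = -1/4 + (1 - 1)**2 = -1/4 + 0**2 = -1/4 + 0 = -1/4 ≈ -0.25000)
I = 2901/178 (I = (-17/89 - 65)*(-1/4) = -5802/89*(-1/4) = 2901/178 ≈ 16.298)
(14599 + 16089) + I = (14599 + 16089) + 2901/178 = 30688 + 2901/178 = 5465365/178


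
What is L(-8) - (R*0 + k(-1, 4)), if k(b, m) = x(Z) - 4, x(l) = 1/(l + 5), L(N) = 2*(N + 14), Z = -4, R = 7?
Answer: 15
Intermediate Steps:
L(N) = 28 + 2*N (L(N) = 2*(14 + N) = 28 + 2*N)
x(l) = 1/(5 + l)
k(b, m) = -3 (k(b, m) = 1/(5 - 4) - 4 = 1/1 - 4 = 1 - 4 = -3)
L(-8) - (R*0 + k(-1, 4)) = (28 + 2*(-8)) - (7*0 - 3) = (28 - 16) - (0 - 3) = 12 - 1*(-3) = 12 + 3 = 15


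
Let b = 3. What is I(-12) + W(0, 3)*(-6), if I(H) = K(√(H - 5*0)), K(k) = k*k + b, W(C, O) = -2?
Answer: 3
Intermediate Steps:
K(k) = 3 + k² (K(k) = k*k + 3 = k² + 3 = 3 + k²)
I(H) = 3 + H (I(H) = 3 + (√(H - 5*0))² = 3 + (√(H + 0))² = 3 + (√H)² = 3 + H)
I(-12) + W(0, 3)*(-6) = (3 - 12) - 2*(-6) = -9 + 12 = 3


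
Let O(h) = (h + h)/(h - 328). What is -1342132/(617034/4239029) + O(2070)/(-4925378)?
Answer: -554710853794803554351/60160874431593 ≈ -9.2205e+6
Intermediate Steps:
O(h) = 2*h/(-328 + h) (O(h) = (2*h)/(-328 + h) = 2*h/(-328 + h))
-1342132/(617034/4239029) + O(2070)/(-4925378) = -1342132/(617034/4239029) + (2*2070/(-328 + 2070))/(-4925378) = -1342132/(617034*(1/4239029)) + (2*2070/1742)*(-1/4925378) = -1342132/617034/4239029 + (2*2070*(1/1742))*(-1/4925378) = -1342132*4239029/617034 + (2070/871)*(-1/4925378) = -258606203174/28047 - 1035/2145002119 = -554710853794803554351/60160874431593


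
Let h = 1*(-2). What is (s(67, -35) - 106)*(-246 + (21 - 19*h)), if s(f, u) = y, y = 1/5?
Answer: 98923/5 ≈ 19785.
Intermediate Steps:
y = ⅕ ≈ 0.20000
h = -2
s(f, u) = ⅕
(s(67, -35) - 106)*(-246 + (21 - 19*h)) = (⅕ - 106)*(-246 + (21 - 19*(-2))) = -529*(-246 + (21 + 38))/5 = -529*(-246 + 59)/5 = -529/5*(-187) = 98923/5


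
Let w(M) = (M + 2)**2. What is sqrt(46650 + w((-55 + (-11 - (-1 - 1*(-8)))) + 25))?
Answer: sqrt(48766) ≈ 220.83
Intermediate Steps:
w(M) = (2 + M)**2
sqrt(46650 + w((-55 + (-11 - (-1 - 1*(-8)))) + 25)) = sqrt(46650 + (2 + ((-55 + (-11 - (-1 - 1*(-8)))) + 25))**2) = sqrt(46650 + (2 + ((-55 + (-11 - (-1 + 8))) + 25))**2) = sqrt(46650 + (2 + ((-55 + (-11 - 1*7)) + 25))**2) = sqrt(46650 + (2 + ((-55 + (-11 - 7)) + 25))**2) = sqrt(46650 + (2 + ((-55 - 18) + 25))**2) = sqrt(46650 + (2 + (-73 + 25))**2) = sqrt(46650 + (2 - 48)**2) = sqrt(46650 + (-46)**2) = sqrt(46650 + 2116) = sqrt(48766)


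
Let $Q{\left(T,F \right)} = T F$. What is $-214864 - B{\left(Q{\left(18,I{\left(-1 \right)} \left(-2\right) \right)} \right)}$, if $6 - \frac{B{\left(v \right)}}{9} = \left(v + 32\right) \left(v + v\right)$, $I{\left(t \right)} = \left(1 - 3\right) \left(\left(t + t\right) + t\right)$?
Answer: $500474$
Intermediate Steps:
$I{\left(t \right)} = - 6 t$ ($I{\left(t \right)} = - 2 \left(2 t + t\right) = - 2 \cdot 3 t = - 6 t$)
$Q{\left(T,F \right)} = F T$
$B{\left(v \right)} = 54 - 18 v \left(32 + v\right)$ ($B{\left(v \right)} = 54 - 9 \left(v + 32\right) \left(v + v\right) = 54 - 9 \left(32 + v\right) 2 v = 54 - 9 \cdot 2 v \left(32 + v\right) = 54 - 18 v \left(32 + v\right)$)
$-214864 - B{\left(Q{\left(18,I{\left(-1 \right)} \left(-2\right) \right)} \right)} = -214864 - \left(54 - 576 \left(-6\right) \left(-1\right) \left(-2\right) 18 - 18 \left(\left(-6\right) \left(-1\right) \left(-2\right) 18\right)^{2}\right) = -214864 - \left(54 - 576 \cdot 6 \left(-2\right) 18 - 18 \left(6 \left(-2\right) 18\right)^{2}\right) = -214864 - \left(54 - 576 \left(\left(-12\right) 18\right) - 18 \left(\left(-12\right) 18\right)^{2}\right) = -214864 - \left(54 - -124416 - 18 \left(-216\right)^{2}\right) = -214864 - \left(54 + 124416 - 839808\right) = -214864 - -715338 = -214864 + 715338 = 500474$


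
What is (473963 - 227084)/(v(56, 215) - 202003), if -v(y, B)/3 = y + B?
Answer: -246879/202816 ≈ -1.2173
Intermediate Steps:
v(y, B) = -3*B - 3*y (v(y, B) = -3*(y + B) = -3*(B + y) = -3*B - 3*y)
(473963 - 227084)/(v(56, 215) - 202003) = (473963 - 227084)/((-3*215 - 3*56) - 202003) = 246879/((-645 - 168) - 202003) = 246879/(-813 - 202003) = 246879/(-202816) = 246879*(-1/202816) = -246879/202816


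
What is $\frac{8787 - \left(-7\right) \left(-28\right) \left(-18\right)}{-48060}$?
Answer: $- \frac{821}{3204} \approx -0.25624$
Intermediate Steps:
$\frac{8787 - \left(-7\right) \left(-28\right) \left(-18\right)}{-48060} = \left(8787 - 196 \left(-18\right)\right) \left(- \frac{1}{48060}\right) = \left(8787 - -3528\right) \left(- \frac{1}{48060}\right) = \left(8787 + 3528\right) \left(- \frac{1}{48060}\right) = 12315 \left(- \frac{1}{48060}\right) = - \frac{821}{3204}$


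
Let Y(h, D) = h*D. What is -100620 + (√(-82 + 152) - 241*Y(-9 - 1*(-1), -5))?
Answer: -110260 + √70 ≈ -1.1025e+5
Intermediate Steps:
Y(h, D) = D*h
-100620 + (√(-82 + 152) - 241*Y(-9 - 1*(-1), -5)) = -100620 + (√(-82 + 152) - (-1205)*(-9 - 1*(-1))) = -100620 + (√70 - (-1205)*(-9 + 1)) = -100620 + (√70 - (-1205)*(-8)) = -100620 + (√70 - 241*40) = -100620 + (√70 - 9640) = -100620 + (-9640 + √70) = -110260 + √70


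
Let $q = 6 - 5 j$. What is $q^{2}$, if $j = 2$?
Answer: $16$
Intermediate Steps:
$q = -4$ ($q = 6 - 10 = -4$)
$q^{2} = \left(-4\right)^{2} = 16$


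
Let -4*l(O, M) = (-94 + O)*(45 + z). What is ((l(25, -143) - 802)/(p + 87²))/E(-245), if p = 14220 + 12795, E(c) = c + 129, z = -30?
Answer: 2173/16046976 ≈ 0.00013542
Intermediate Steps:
l(O, M) = 705/2 - 15*O/4 (l(O, M) = -(-94 + O)*(45 - 30)/4 = -(-94 + O)*15/4 = -(-1410 + 15*O)/4 = 705/2 - 15*O/4)
E(c) = 129 + c
p = 27015
((l(25, -143) - 802)/(p + 87²))/E(-245) = (((705/2 - 15/4*25) - 802)/(27015 + 87²))/(129 - 245) = (((705/2 - 375/4) - 802)/(27015 + 7569))/(-116) = ((1035/4 - 802)/34584)*(-1/116) = -2173/4*1/34584*(-1/116) = -2173/138336*(-1/116) = 2173/16046976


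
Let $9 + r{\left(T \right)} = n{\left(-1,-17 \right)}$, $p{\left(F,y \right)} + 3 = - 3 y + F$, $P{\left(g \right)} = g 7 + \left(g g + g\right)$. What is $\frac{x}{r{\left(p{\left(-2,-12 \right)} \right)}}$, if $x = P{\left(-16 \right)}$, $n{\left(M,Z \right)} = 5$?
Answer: $-32$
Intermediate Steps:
$P{\left(g \right)} = g^{2} + 8 g$ ($P{\left(g \right)} = 7 g + \left(g^{2} + g\right) = 7 g + \left(g + g^{2}\right) = g^{2} + 8 g$)
$p{\left(F,y \right)} = -3 + F - 3 y$ ($p{\left(F,y \right)} = -3 + \left(- 3 y + F\right) = -3 + \left(F - 3 y\right) = -3 + F - 3 y$)
$r{\left(T \right)} = -4$ ($r{\left(T \right)} = -9 + 5 = -4$)
$x = 128$ ($x = - 16 \left(8 - 16\right) = \left(-16\right) \left(-8\right) = 128$)
$\frac{x}{r{\left(p{\left(-2,-12 \right)} \right)}} = \frac{128}{-4} = 128 \left(- \frac{1}{4}\right) = -32$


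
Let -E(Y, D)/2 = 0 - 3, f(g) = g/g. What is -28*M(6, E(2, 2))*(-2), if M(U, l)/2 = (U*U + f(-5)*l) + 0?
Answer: 4704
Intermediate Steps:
f(g) = 1
E(Y, D) = 6 (E(Y, D) = -2*(0 - 3) = -2*(-3) = 6)
M(U, l) = 2*l + 2*U² (M(U, l) = 2*((U*U + 1*l) + 0) = 2*((U² + l) + 0) = 2*((l + U²) + 0) = 2*(l + U²) = 2*l + 2*U²)
-28*M(6, E(2, 2))*(-2) = -28*(2*6 + 2*6²)*(-2) = -28*(12 + 2*36)*(-2) = -28*(12 + 72)*(-2) = -28*84*(-2) = -2352*(-2) = 4704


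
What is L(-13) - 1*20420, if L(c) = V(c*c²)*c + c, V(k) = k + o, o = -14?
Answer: 8310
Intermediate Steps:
V(k) = -14 + k (V(k) = k - 14 = -14 + k)
L(c) = c + c*(-14 + c³) (L(c) = (-14 + c*c²)*c + c = (-14 + c³)*c + c = c*(-14 + c³) + c = c + c*(-14 + c³))
L(-13) - 1*20420 = -13*(-13 + (-13)³) - 1*20420 = -13*(-13 - 2197) - 20420 = -13*(-2210) - 20420 = 28730 - 20420 = 8310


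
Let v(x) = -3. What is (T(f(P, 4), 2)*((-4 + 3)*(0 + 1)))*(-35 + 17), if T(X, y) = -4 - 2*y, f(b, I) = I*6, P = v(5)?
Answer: -144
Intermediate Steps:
P = -3
f(b, I) = 6*I
(T(f(P, 4), 2)*((-4 + 3)*(0 + 1)))*(-35 + 17) = ((-4 - 2*2)*((-4 + 3)*(0 + 1)))*(-35 + 17) = ((-4 - 4)*(-1*1))*(-18) = -8*(-1)*(-18) = 8*(-18) = -144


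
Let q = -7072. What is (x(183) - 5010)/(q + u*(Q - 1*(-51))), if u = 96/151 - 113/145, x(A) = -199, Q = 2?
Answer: 114051055/155008019 ≈ 0.73577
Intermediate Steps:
u = -3143/21895 (u = 96*(1/151) - 113*1/145 = 96/151 - 113/145 = -3143/21895 ≈ -0.14355)
(x(183) - 5010)/(q + u*(Q - 1*(-51))) = (-199 - 5010)/(-7072 - 3143*(2 - 1*(-51))/21895) = -5209/(-7072 - 3143*(2 + 51)/21895) = -5209/(-7072 - 3143/21895*53) = -5209/(-7072 - 166579/21895) = -5209/(-155008019/21895) = -5209*(-21895/155008019) = 114051055/155008019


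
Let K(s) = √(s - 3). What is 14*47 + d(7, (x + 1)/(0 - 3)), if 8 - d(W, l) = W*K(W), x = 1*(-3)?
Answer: 652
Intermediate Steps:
x = -3
K(s) = √(-3 + s)
d(W, l) = 8 - W*√(-3 + W)
14*47 + d(7, (x + 1)/(0 - 3)) = 14*47 + (8 - 1*7*√(-3 + 7)) = 658 + (8 - 1*7*√4) = 658 + (8 - 1*7*2) = 658 + (8 - 14) = 658 - 6 = 652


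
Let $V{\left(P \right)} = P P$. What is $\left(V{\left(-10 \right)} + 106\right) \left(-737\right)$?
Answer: $-151822$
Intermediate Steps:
$V{\left(P \right)} = P^{2}$
$\left(V{\left(-10 \right)} + 106\right) \left(-737\right) = \left(\left(-10\right)^{2} + 106\right) \left(-737\right) = \left(100 + 106\right) \left(-737\right) = 206 \left(-737\right) = -151822$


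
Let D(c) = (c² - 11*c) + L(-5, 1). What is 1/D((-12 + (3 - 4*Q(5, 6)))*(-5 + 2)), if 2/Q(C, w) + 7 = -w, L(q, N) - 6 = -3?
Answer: 169/60675 ≈ 0.0027853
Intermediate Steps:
L(q, N) = 3 (L(q, N) = 6 - 3 = 3)
Q(C, w) = 2/(-7 - w)
D(c) = 3 + c² - 11*c (D(c) = (c² - 11*c) + 3 = 3 + c² - 11*c)
1/D((-12 + (3 - 4*Q(5, 6)))*(-5 + 2)) = 1/(3 + ((-12 + (3 - (-8)/(7 + 6)))*(-5 + 2))² - 11*(-12 + (3 - (-8)/(7 + 6)))*(-5 + 2)) = 1/(3 + ((-12 + (3 - (-8)/13))*(-3))² - 11*(-12 + (3 - (-8)/13))*(-3)) = 1/(3 + ((-12 + (3 - 4*(-2/13)))*(-3))² - 11*(-12 + (3 - 4*(-2/13)))*(-3)) = 1/(3 + ((-12 + (3 + 8/13))*(-3))² - 11*(-12 + (3 + 8/13))*(-3)) = 1/(3 + ((-12 + 47/13)*(-3))² - 11*(-12 + 47/13)*(-3)) = 1/(3 + (-109/13*(-3))² - (-1199)*(-3)/13) = 1/(3 + (327/13)² - 11*327/13) = 1/(3 + 106929/169 - 3597/13) = 1/(60675/169) = 169/60675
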